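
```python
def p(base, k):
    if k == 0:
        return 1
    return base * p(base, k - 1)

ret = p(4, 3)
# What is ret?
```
Call trace:
p(base=4, k=3)
  p(base=4, k=2)
    p(base=4, k=1)
      p(base=4, k=0)
      -> return 1
    -> return 4
  -> return 16
-> return 64

Final answer: 64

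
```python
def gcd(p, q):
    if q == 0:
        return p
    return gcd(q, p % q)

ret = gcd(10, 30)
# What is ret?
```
Call trace:
gcd(p=10, q=30)
  gcd(p=30, q=10)
    gcd(p=10, q=0)
    -> return 10
  -> return 10
-> return 10

Final answer: 10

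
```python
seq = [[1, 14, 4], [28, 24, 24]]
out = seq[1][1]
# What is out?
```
Trace:
  seq=[[1, 14, 4], [28, 24, 24]]
  seq=[[1, 14, 4], [28, 24, 24]], out=24

Final answer: 24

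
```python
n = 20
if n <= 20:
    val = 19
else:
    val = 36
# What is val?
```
Trace:
  n=20
  n=20, val=19

Final answer: 19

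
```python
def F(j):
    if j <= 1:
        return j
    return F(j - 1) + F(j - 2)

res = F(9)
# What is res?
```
Call trace (a repeated sub-call is expanded the first time; later identical calls just restate its return value):
F(j=9)
  F(j=8)
    F(j=7)
      F(j=6)
        F(j=5)
          F(j=4)
            F(j=3)
              F(j=2)
                F(j=1)
                -> return 1
                F(j=0)
                -> return 0
              -> return 1
              F(j=1)
              -> return 1
            -> return 2
            F(j=2) -> return 1  (same call as traced above)
          -> return 3
          F(j=3) -> return 2  (same call as traced above)
        -> return 5
        F(j=4) -> return 3  (same call as traced above)
      -> return 8
      F(j=5) -> return 5  (same call as traced above)
    -> return 13
    F(j=6) -> return 8  (same call as traced above)
  -> return 21
  F(j=7) -> return 13  (same call as traced above)
-> return 34

Final answer: 34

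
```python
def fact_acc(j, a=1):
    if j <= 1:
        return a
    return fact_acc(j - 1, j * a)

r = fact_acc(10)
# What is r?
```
Call trace:
fact_acc(j=10, a=1)
  fact_acc(j=9, a=10)
    fact_acc(j=8, a=90)
      fact_acc(j=7, a=720)
        fact_acc(j=6, a=5040)
          fact_acc(j=5, a=30240)
            fact_acc(j=4, a=151200)
              fact_acc(j=3, a=604800)
                fact_acc(j=2, a=1814400)
                  fact_acc(j=1, a=3628800)
                  -> return 3628800
                -> return 3628800
              -> return 3628800
            -> return 3628800
          -> return 3628800
        -> return 3628800
      -> return 3628800
    -> return 3628800
  -> return 3628800
-> return 3628800

Final answer: 3628800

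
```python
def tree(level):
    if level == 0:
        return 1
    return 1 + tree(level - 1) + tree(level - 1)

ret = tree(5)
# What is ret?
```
Call trace (a repeated sub-call is expanded the first time; later identical calls just restate its return value):
tree(level=5)
  tree(level=4)
    tree(level=3)
      tree(level=2)
        tree(level=1)
          tree(level=0)
          -> return 1
          tree(level=0)
          -> return 1
        -> return 3
        tree(level=1) -> return 3  (same call as traced above)
      -> return 7
      tree(level=2) -> return 7  (same call as traced above)
    -> return 15
    tree(level=3) -> return 15  (same call as traced above)
  -> return 31
  tree(level=4) -> return 31  (same call as traced above)
-> return 63

Final answer: 63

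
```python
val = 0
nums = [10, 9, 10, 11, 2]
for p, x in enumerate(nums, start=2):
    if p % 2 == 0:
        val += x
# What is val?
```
Trace:
  val=0
  val=10, p=2, x=10
  val=10, p=3, x=9
  val=20, p=4, x=10
  val=20, p=5, x=11
  val=22, p=6, x=2

Final answer: 22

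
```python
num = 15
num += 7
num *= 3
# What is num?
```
Trace:
  num=15
  num=22
  num=66

Final answer: 66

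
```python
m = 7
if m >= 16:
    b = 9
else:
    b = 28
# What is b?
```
Trace:
  m=7
  m=7, b=28

Final answer: 28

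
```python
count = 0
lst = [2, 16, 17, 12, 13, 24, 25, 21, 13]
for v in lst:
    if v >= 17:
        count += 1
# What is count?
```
Trace:
  count=0
  count=0, v=2
  count=0, v=16
  count=1, v=17
  count=1, v=12
  count=1, v=13
  count=2, v=24
  count=3, v=25
  count=4, v=21
  count=4, v=13

Final answer: 4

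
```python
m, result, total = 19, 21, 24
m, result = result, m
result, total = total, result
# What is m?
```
Trace:
  m=19, result=21, total=24
  m=21, result=19, total=24
  m=21, result=24, total=19

Final answer: 21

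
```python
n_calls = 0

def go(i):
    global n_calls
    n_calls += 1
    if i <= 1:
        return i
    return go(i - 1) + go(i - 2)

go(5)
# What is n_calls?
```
Call trace (a repeated sub-call is expanded the first time; later identical calls just restate its return value):
go(i=5)
  go(i=4)
    go(i=3)
      go(i=2)
        go(i=1)
        -> return 1
        go(i=0)
        -> return 0
      -> return 1
      go(i=1)
      -> return 1
    -> return 2
    go(i=2) -> return 1  (same call as traced above)
  -> return 3
  go(i=3) -> return 2  (same call as traced above)
-> return 5

n_calls is incremented once per call, so count the calls in each subtree. Let C(i) = number of calls made by go(i).
C(0) = C(1) = 1 (base case, no recursion); C(i) = 1 + C(i - 1) + C(i - 2) otherwise.
C(2) = 1 + C(1) + C(0) = 1 + 1 + 1 = 3
C(3) = 1 + C(2) + C(1) = 1 + 3 + 1 = 5
C(4) = 1 + C(3) + C(2) = 1 + 5 + 3 = 9
C(5) = 1 + C(4) + C(3) = 1 + 9 + 5 = 15
n_calls = C(5) = 15

Final answer: 15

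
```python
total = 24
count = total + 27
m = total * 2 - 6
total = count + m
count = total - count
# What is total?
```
Trace:
  total=24
  total=24, count=51
  total=24, count=51, m=42
  total=93, count=51, m=42
  total=93, count=42, m=42

Final answer: 93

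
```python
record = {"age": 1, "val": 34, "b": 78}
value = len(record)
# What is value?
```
Trace:
  record={'age': 1, 'val': 34, 'b': 78}
  record={'age': 1, 'val': 34, 'b': 78}, value=3

Final answer: 3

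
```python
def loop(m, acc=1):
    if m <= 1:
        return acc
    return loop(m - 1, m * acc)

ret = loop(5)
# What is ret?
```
Call trace:
loop(m=5, acc=1)
  loop(m=4, acc=5)
    loop(m=3, acc=20)
      loop(m=2, acc=60)
        loop(m=1, acc=120)
        -> return 120
      -> return 120
    -> return 120
  -> return 120
-> return 120

Final answer: 120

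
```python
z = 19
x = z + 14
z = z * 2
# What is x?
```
Trace:
  z=19
  z=19, x=33
  z=38, x=33

Final answer: 33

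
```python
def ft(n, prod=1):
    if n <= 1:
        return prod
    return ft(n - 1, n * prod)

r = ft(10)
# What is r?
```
Call trace:
ft(n=10, prod=1)
  ft(n=9, prod=10)
    ft(n=8, prod=90)
      ft(n=7, prod=720)
        ft(n=6, prod=5040)
          ft(n=5, prod=30240)
            ft(n=4, prod=151200)
              ft(n=3, prod=604800)
                ft(n=2, prod=1814400)
                  ft(n=1, prod=3628800)
                  -> return 3628800
                -> return 3628800
              -> return 3628800
            -> return 3628800
          -> return 3628800
        -> return 3628800
      -> return 3628800
    -> return 3628800
  -> return 3628800
-> return 3628800

Final answer: 3628800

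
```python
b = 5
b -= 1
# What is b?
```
Trace:
  b=5
  b=4

Final answer: 4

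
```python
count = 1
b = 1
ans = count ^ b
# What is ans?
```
Trace:
  count=1
  count=1, b=1
  count=1, b=1, ans=0

Final answer: 0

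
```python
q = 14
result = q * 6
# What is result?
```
Trace:
  q=14
  q=14, result=84

Final answer: 84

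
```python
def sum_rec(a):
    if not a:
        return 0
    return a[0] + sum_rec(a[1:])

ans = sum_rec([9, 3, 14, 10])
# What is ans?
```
Call trace:
sum_rec(a=[9, 3, 14, 10])
  sum_rec(a=[3, 14, 10])
    sum_rec(a=[14, 10])
      sum_rec(a=[10])
        sum_rec(a=[])
        -> return 0
      -> return 10
    -> return 24
  -> return 27
-> return 36

Final answer: 36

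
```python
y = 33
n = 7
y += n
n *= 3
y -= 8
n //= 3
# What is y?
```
Trace:
  y=33
  y=33, n=7
  y=40, n=7
  y=40, n=21
  y=32, n=21
  y=32, n=7

Final answer: 32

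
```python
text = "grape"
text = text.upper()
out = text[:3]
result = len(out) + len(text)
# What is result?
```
Trace:
  text='grape'
  text='GRAPE'
  text='GRAPE', out='GRA'
  text='GRAPE', out='GRA', result=8

Final answer: 8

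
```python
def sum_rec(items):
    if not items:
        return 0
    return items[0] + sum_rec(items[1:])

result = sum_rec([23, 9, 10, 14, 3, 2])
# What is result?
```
Call trace:
sum_rec(items=[23, 9, 10, 14, 3, 2])
  sum_rec(items=[9, 10, 14, 3, 2])
    sum_rec(items=[10, 14, 3, 2])
      sum_rec(items=[14, 3, 2])
        sum_rec(items=[3, 2])
          sum_rec(items=[2])
            sum_rec(items=[])
            -> return 0
          -> return 2
        -> return 5
      -> return 19
    -> return 29
  -> return 38
-> return 61

Final answer: 61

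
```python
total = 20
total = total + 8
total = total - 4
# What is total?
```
Trace:
  total=20
  total=28
  total=24

Final answer: 24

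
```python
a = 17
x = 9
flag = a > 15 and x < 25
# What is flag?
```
Trace:
  a=17
  a=17, x=9
  a=17, x=9, flag=True

Final answer: True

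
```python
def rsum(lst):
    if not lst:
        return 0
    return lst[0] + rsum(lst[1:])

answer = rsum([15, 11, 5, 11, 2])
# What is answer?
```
Call trace:
rsum(lst=[15, 11, 5, 11, 2])
  rsum(lst=[11, 5, 11, 2])
    rsum(lst=[5, 11, 2])
      rsum(lst=[11, 2])
        rsum(lst=[2])
          rsum(lst=[])
          -> return 0
        -> return 2
      -> return 13
    -> return 18
  -> return 29
-> return 44

Final answer: 44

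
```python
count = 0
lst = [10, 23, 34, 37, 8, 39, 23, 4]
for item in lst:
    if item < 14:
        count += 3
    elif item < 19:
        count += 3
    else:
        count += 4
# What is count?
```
Trace:
  count=0
  count=3, item=10
  count=7, item=23
  count=11, item=34
  count=15, item=37
  count=18, item=8
  count=22, item=39
  count=26, item=23
  count=29, item=4

Final answer: 29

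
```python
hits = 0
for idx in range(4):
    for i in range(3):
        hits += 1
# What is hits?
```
Trace:
  hits=0
  hits=1, idx=0, i=0
  hits=2, idx=0, i=1
  hits=3, idx=0, i=2
  hits=4, idx=1, i=0
  hits=5, idx=1, i=1
  hits=6, idx=1, i=2
  hits=7, idx=2, i=0
  hits=8, idx=2, i=1
  hits=9, idx=2, i=2
  hits=10, idx=3, i=0
  hits=11, idx=3, i=1
  hits=12, idx=3, i=2

Final answer: 12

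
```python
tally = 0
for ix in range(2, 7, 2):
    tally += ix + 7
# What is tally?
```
Trace:
  tally=0
  tally=9, ix=2
  tally=20, ix=4
  tally=33, ix=6

Final answer: 33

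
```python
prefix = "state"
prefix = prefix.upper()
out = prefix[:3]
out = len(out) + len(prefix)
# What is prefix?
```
Trace:
  prefix='state'
  prefix='STATE'
  prefix='STATE', out='STA'
  prefix='STATE', out=8

Final answer: 'STATE'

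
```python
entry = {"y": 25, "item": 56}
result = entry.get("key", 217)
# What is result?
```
Trace:
  entry={'y': 25, 'item': 56}
  entry={'y': 25, 'item': 56}, result=217

Final answer: 217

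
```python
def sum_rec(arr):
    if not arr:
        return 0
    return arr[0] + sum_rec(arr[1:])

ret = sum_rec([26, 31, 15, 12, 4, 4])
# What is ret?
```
Call trace:
sum_rec(arr=[26, 31, 15, 12, 4, 4])
  sum_rec(arr=[31, 15, 12, 4, 4])
    sum_rec(arr=[15, 12, 4, 4])
      sum_rec(arr=[12, 4, 4])
        sum_rec(arr=[4, 4])
          sum_rec(arr=[4])
            sum_rec(arr=[])
            -> return 0
          -> return 4
        -> return 8
      -> return 20
    -> return 35
  -> return 66
-> return 92

Final answer: 92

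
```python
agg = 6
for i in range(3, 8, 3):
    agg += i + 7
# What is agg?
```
Trace:
  agg=6
  agg=16, i=3
  agg=29, i=6

Final answer: 29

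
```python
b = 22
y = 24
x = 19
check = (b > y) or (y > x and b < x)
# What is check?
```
Trace:
  b=22
  b=22, y=24
  b=22, y=24, x=19
  b=22, y=24, x=19, check=False

Final answer: False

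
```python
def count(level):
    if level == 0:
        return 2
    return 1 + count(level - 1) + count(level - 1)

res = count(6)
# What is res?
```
Call trace (a repeated sub-call is expanded the first time; later identical calls just restate its return value):
count(level=6)
  count(level=5)
    count(level=4)
      count(level=3)
        count(level=2)
          count(level=1)
            count(level=0)
            -> return 2
            count(level=0)
            -> return 2
          -> return 5
          count(level=1) -> return 5  (same call as traced above)
        -> return 11
        count(level=2) -> return 11  (same call as traced above)
      -> return 23
      count(level=3) -> return 23  (same call as traced above)
    -> return 47
    count(level=4) -> return 47  (same call as traced above)
  -> return 95
  count(level=5) -> return 95  (same call as traced above)
-> return 191

Final answer: 191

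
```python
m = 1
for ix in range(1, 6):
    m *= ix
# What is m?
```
Trace:
  m=1
  m=1, ix=1
  m=2, ix=2
  m=6, ix=3
  m=24, ix=4
  m=120, ix=5

Final answer: 120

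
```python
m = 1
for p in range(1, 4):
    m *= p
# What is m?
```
Trace:
  m=1
  m=1, p=1
  m=2, p=2
  m=6, p=3

Final answer: 6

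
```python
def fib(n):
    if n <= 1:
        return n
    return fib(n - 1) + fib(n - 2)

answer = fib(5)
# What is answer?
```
Call trace (a repeated sub-call is expanded the first time; later identical calls just restate its return value):
fib(n=5)
  fib(n=4)
    fib(n=3)
      fib(n=2)
        fib(n=1)
        -> return 1
        fib(n=0)
        -> return 0
      -> return 1
      fib(n=1)
      -> return 1
    -> return 2
    fib(n=2) -> return 1  (same call as traced above)
  -> return 3
  fib(n=3) -> return 2  (same call as traced above)
-> return 5

Final answer: 5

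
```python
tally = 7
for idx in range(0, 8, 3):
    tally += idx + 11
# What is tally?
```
Trace:
  tally=7
  tally=18, idx=0
  tally=32, idx=3
  tally=49, idx=6

Final answer: 49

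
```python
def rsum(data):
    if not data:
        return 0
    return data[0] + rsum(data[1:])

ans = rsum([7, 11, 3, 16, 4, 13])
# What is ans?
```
Call trace:
rsum(data=[7, 11, 3, 16, 4, 13])
  rsum(data=[11, 3, 16, 4, 13])
    rsum(data=[3, 16, 4, 13])
      rsum(data=[16, 4, 13])
        rsum(data=[4, 13])
          rsum(data=[13])
            rsum(data=[])
            -> return 0
          -> return 13
        -> return 17
      -> return 33
    -> return 36
  -> return 47
-> return 54

Final answer: 54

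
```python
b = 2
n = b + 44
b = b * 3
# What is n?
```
Trace:
  b=2
  b=2, n=46
  b=6, n=46

Final answer: 46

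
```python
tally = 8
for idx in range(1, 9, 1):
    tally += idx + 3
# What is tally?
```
Trace:
  tally=8
  tally=12, idx=1
  tally=17, idx=2
  tally=23, idx=3
  tally=30, idx=4
  tally=38, idx=5
  tally=47, idx=6
  tally=57, idx=7
  tally=68, idx=8

Final answer: 68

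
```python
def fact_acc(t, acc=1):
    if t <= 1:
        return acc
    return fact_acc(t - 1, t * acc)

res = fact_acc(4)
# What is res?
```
Call trace:
fact_acc(t=4, acc=1)
  fact_acc(t=3, acc=4)
    fact_acc(t=2, acc=12)
      fact_acc(t=1, acc=24)
      -> return 24
    -> return 24
  -> return 24
-> return 24

Final answer: 24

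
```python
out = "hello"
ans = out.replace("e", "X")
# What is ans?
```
Trace:
  out='hello'
  out='hello', ans='hXllo'

Final answer: 'hXllo'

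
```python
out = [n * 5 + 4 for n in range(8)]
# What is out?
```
Trace:
  n=0
  n=1
  n=2
  n=3
  n=4
  n=5
  n=6
  n=7
  out=[4, 9, 14, 19, 24, 29, 34, 39]

Final answer: [4, 9, 14, 19, 24, 29, 34, 39]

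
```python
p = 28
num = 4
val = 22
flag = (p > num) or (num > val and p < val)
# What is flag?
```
Trace:
  p=28
  p=28, num=4
  p=28, num=4, val=22
  p=28, num=4, val=22, flag=True

Final answer: True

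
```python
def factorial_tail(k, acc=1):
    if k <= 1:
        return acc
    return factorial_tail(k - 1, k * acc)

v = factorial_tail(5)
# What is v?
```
Call trace:
factorial_tail(k=5, acc=1)
  factorial_tail(k=4, acc=5)
    factorial_tail(k=3, acc=20)
      factorial_tail(k=2, acc=60)
        factorial_tail(k=1, acc=120)
        -> return 120
      -> return 120
    -> return 120
  -> return 120
-> return 120

Final answer: 120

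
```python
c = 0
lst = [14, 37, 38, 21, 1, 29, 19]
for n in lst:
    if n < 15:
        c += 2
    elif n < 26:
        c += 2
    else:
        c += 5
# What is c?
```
Trace:
  c=0
  c=2, n=14
  c=7, n=37
  c=12, n=38
  c=14, n=21
  c=16, n=1
  c=21, n=29
  c=23, n=19

Final answer: 23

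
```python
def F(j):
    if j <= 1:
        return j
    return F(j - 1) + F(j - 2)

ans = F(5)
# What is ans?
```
Call trace (a repeated sub-call is expanded the first time; later identical calls just restate its return value):
F(j=5)
  F(j=4)
    F(j=3)
      F(j=2)
        F(j=1)
        -> return 1
        F(j=0)
        -> return 0
      -> return 1
      F(j=1)
      -> return 1
    -> return 2
    F(j=2) -> return 1  (same call as traced above)
  -> return 3
  F(j=3) -> return 2  (same call as traced above)
-> return 5

Final answer: 5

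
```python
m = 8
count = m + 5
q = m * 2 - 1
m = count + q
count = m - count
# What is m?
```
Trace:
  m=8
  m=8, count=13
  m=8, count=13, q=15
  m=28, count=13, q=15
  m=28, count=15, q=15

Final answer: 28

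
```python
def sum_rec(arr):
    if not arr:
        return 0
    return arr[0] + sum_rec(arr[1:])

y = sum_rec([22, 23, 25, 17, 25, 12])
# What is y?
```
Call trace:
sum_rec(arr=[22, 23, 25, 17, 25, 12])
  sum_rec(arr=[23, 25, 17, 25, 12])
    sum_rec(arr=[25, 17, 25, 12])
      sum_rec(arr=[17, 25, 12])
        sum_rec(arr=[25, 12])
          sum_rec(arr=[12])
            sum_rec(arr=[])
            -> return 0
          -> return 12
        -> return 37
      -> return 54
    -> return 79
  -> return 102
-> return 124

Final answer: 124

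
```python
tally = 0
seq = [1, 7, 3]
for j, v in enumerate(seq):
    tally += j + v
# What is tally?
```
Trace:
  tally=0
  tally=1, j=0, v=1
  tally=9, j=1, v=7
  tally=14, j=2, v=3

Final answer: 14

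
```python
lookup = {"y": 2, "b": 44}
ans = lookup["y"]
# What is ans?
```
Trace:
  lookup={'y': 2, 'b': 44}
  lookup={'y': 2, 'b': 44}, ans=2

Final answer: 2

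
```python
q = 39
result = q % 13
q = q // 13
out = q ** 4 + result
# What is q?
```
Trace:
  q=39
  q=39, result=0
  q=3, result=0
  q=3, result=0, out=81

Final answer: 3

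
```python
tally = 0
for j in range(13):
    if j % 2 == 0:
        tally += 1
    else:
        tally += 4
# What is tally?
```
Trace:
  tally=0
  tally=1, j=0
  tally=5, j=1
  tally=6, j=2
  tally=10, j=3
  tally=11, j=4
  tally=15, j=5
  tally=16, j=6
  tally=20, j=7
  tally=21, j=8
  tally=25, j=9
  tally=26, j=10
  tally=30, j=11
  tally=31, j=12

Final answer: 31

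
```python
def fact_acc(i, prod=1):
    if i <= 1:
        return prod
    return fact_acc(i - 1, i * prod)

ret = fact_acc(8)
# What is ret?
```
Call trace:
fact_acc(i=8, prod=1)
  fact_acc(i=7, prod=8)
    fact_acc(i=6, prod=56)
      fact_acc(i=5, prod=336)
        fact_acc(i=4, prod=1680)
          fact_acc(i=3, prod=6720)
            fact_acc(i=2, prod=20160)
              fact_acc(i=1, prod=40320)
              -> return 40320
            -> return 40320
          -> return 40320
        -> return 40320
      -> return 40320
    -> return 40320
  -> return 40320
-> return 40320

Final answer: 40320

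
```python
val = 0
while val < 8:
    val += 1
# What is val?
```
Trace:
  val=0
  val=1
  val=2
  val=3
  val=4
  val=5
  val=6
  val=7
  val=8

Final answer: 8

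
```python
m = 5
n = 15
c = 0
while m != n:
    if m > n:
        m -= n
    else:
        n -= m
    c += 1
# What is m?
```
Trace:
  m=5
  m=5, n=15
  m=5, n=15, c=0
  m=5, n=10, c=1
  m=5, n=5, c=2

Final answer: 5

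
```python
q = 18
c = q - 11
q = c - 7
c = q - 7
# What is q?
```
Trace:
  q=18
  q=18, c=7
  q=0, c=7
  q=0, c=-7

Final answer: 0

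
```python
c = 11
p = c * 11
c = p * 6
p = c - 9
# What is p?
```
Trace:
  c=11
  c=11, p=121
  c=726, p=121
  c=726, p=717

Final answer: 717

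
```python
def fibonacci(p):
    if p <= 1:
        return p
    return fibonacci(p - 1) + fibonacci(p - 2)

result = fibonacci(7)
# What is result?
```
Call trace (a repeated sub-call is expanded the first time; later identical calls just restate its return value):
fibonacci(p=7)
  fibonacci(p=6)
    fibonacci(p=5)
      fibonacci(p=4)
        fibonacci(p=3)
          fibonacci(p=2)
            fibonacci(p=1)
            -> return 1
            fibonacci(p=0)
            -> return 0
          -> return 1
          fibonacci(p=1)
          -> return 1
        -> return 2
        fibonacci(p=2) -> return 1  (same call as traced above)
      -> return 3
      fibonacci(p=3) -> return 2  (same call as traced above)
    -> return 5
    fibonacci(p=4) -> return 3  (same call as traced above)
  -> return 8
  fibonacci(p=5) -> return 5  (same call as traced above)
-> return 13

Final answer: 13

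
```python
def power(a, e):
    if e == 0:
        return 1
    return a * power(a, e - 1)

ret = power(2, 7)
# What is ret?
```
Call trace:
power(a=2, e=7)
  power(a=2, e=6)
    power(a=2, e=5)
      power(a=2, e=4)
        power(a=2, e=3)
          power(a=2, e=2)
            power(a=2, e=1)
              power(a=2, e=0)
              -> return 1
            -> return 2
          -> return 4
        -> return 8
      -> return 16
    -> return 32
  -> return 64
-> return 128

Final answer: 128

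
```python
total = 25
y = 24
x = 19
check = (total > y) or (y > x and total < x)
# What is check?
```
Trace:
  total=25
  total=25, y=24
  total=25, y=24, x=19
  total=25, y=24, x=19, check=True

Final answer: True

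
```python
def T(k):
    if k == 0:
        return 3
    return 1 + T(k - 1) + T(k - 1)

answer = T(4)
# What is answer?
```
Call trace (a repeated sub-call is expanded the first time; later identical calls just restate its return value):
T(k=4)
  T(k=3)
    T(k=2)
      T(k=1)
        T(k=0)
        -> return 3
        T(k=0)
        -> return 3
      -> return 7
      T(k=1) -> return 7  (same call as traced above)
    -> return 15
    T(k=2) -> return 15  (same call as traced above)
  -> return 31
  T(k=3) -> return 31  (same call as traced above)
-> return 63

Final answer: 63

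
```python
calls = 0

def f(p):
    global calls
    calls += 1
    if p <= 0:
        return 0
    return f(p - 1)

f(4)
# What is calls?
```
Call trace:
f(p=4)
  f(p=3)
    f(p=2)
      f(p=1)
        f(p=0)
        -> return 0
      -> return 0
    -> return 0
  -> return 0
-> return 0

calls is incremented once per call. f is entered once for each p = 4, 3, 2, 1, 0 (the p <= 0 call returns without recursing), i.e. 4 + 1 calls.
calls = 5

Final answer: 5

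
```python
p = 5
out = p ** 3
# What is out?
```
Trace:
  p=5
  p=5, out=125

Final answer: 125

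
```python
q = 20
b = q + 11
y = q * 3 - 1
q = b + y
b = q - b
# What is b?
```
Trace:
  q=20
  q=20, b=31
  q=20, b=31, y=59
  q=90, b=31, y=59
  q=90, b=59, y=59

Final answer: 59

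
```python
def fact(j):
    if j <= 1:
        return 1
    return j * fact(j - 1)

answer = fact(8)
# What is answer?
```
Call trace:
fact(j=8)
  fact(j=7)
    fact(j=6)
      fact(j=5)
        fact(j=4)
          fact(j=3)
            fact(j=2)
              fact(j=1)
              -> return 1
            -> return 2
          -> return 6
        -> return 24
      -> return 120
    -> return 720
  -> return 5040
-> return 40320

Final answer: 40320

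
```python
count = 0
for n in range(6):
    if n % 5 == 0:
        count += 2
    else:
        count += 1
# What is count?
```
Trace:
  count=0
  count=2, n=0
  count=3, n=1
  count=4, n=2
  count=5, n=3
  count=6, n=4
  count=8, n=5

Final answer: 8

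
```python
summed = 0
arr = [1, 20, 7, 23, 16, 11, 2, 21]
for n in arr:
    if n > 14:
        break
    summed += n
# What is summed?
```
Trace:
  summed=0
  summed=1, n=1
  summed=1, n=20

Final answer: 1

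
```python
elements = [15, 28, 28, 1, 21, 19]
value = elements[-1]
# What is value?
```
Trace:
  elements=[15, 28, 28, 1, 21, 19]
  elements=[15, 28, 28, 1, 21, 19], value=19

Final answer: 19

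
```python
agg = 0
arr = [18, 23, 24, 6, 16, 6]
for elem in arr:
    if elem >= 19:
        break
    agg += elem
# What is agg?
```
Trace:
  agg=0
  agg=18, elem=18
  agg=18, elem=23

Final answer: 18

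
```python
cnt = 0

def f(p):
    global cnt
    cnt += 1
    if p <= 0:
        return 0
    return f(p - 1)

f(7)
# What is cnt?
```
Call trace:
f(p=7)
  f(p=6)
    f(p=5)
      f(p=4)
        f(p=3)
          f(p=2)
            f(p=1)
              f(p=0)
              -> return 0
            -> return 0
          -> return 0
        -> return 0
      -> return 0
    -> return 0
  -> return 0
-> return 0

cnt is incremented once per call. f is entered once for each p = 7, 6, 5, 4, 3, 2, 1, 0 (the p <= 0 call returns without recursing), i.e. 7 + 1 calls.
cnt = 8

Final answer: 8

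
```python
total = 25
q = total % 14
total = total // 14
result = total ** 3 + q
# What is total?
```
Trace:
  total=25
  total=25, q=11
  total=1, q=11
  total=1, q=11, result=12

Final answer: 1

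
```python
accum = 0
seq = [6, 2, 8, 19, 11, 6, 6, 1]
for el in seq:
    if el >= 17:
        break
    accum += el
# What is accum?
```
Trace:
  accum=0
  accum=6, el=6
  accum=8, el=2
  accum=16, el=8
  accum=16, el=19

Final answer: 16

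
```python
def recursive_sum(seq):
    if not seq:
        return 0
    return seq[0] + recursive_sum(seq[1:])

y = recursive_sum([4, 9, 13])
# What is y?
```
Call trace:
recursive_sum(seq=[4, 9, 13])
  recursive_sum(seq=[9, 13])
    recursive_sum(seq=[13])
      recursive_sum(seq=[])
      -> return 0
    -> return 13
  -> return 22
-> return 26

Final answer: 26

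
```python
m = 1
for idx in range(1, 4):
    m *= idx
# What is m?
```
Trace:
  m=1
  m=1, idx=1
  m=2, idx=2
  m=6, idx=3

Final answer: 6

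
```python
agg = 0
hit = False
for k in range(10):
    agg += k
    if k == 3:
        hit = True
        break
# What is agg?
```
Trace:
  agg=0
  agg=0, hit=False
  agg=0, hit=False, k=0
  agg=1, hit=False, k=1
  agg=3, hit=False, k=2
  agg=6, hit=True, k=3

Final answer: 6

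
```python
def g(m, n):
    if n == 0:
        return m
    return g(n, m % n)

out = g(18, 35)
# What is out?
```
Call trace:
g(m=18, n=35)
  g(m=35, n=18)
    g(m=18, n=17)
      g(m=17, n=1)
        g(m=1, n=0)
        -> return 1
      -> return 1
    -> return 1
  -> return 1
-> return 1

Final answer: 1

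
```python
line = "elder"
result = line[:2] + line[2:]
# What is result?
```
Trace:
  line='elder'
  line='elder', result='elder'

Final answer: 'elder'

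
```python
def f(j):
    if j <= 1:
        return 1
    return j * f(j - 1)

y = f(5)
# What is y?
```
Call trace:
f(j=5)
  f(j=4)
    f(j=3)
      f(j=2)
        f(j=1)
        -> return 1
      -> return 2
    -> return 6
  -> return 24
-> return 120

Final answer: 120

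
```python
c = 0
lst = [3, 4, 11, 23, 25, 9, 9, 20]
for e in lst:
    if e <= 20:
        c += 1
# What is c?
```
Trace:
  c=0
  c=1, e=3
  c=2, e=4
  c=3, e=11
  c=3, e=23
  c=3, e=25
  c=4, e=9
  c=5, e=9
  c=6, e=20

Final answer: 6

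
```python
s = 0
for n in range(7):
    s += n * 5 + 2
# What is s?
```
Trace:
  s=0
  s=2, n=0
  s=9, n=1
  s=21, n=2
  s=38, n=3
  s=60, n=4
  s=87, n=5
  s=119, n=6

Final answer: 119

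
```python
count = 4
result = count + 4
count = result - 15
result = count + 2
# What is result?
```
Trace:
  count=4
  count=4, result=8
  count=-7, result=8
  count=-7, result=-5

Final answer: -5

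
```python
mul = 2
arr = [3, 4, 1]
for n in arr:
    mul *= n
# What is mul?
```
Trace:
  mul=2
  mul=6, n=3
  mul=24, n=4
  mul=24, n=1

Final answer: 24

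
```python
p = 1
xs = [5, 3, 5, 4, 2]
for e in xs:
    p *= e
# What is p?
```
Trace:
  p=1
  p=5, e=5
  p=15, e=3
  p=75, e=5
  p=300, e=4
  p=600, e=2

Final answer: 600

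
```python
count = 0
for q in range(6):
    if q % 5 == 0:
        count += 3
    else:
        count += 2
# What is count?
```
Trace:
  count=0
  count=3, q=0
  count=5, q=1
  count=7, q=2
  count=9, q=3
  count=11, q=4
  count=14, q=5

Final answer: 14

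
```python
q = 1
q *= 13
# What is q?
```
Trace:
  q=1
  q=13

Final answer: 13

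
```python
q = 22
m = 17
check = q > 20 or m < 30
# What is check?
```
Trace:
  q=22
  q=22, m=17
  q=22, m=17, check=True

Final answer: True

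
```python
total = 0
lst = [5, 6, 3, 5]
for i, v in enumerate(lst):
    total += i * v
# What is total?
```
Trace:
  total=0
  total=0, i=0, v=5
  total=6, i=1, v=6
  total=12, i=2, v=3
  total=27, i=3, v=5

Final answer: 27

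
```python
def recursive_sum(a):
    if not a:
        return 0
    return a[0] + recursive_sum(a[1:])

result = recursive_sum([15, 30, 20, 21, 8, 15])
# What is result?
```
Call trace:
recursive_sum(a=[15, 30, 20, 21, 8, 15])
  recursive_sum(a=[30, 20, 21, 8, 15])
    recursive_sum(a=[20, 21, 8, 15])
      recursive_sum(a=[21, 8, 15])
        recursive_sum(a=[8, 15])
          recursive_sum(a=[15])
            recursive_sum(a=[])
            -> return 0
          -> return 15
        -> return 23
      -> return 44
    -> return 64
  -> return 94
-> return 109

Final answer: 109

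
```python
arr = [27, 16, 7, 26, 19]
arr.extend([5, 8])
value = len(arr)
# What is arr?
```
Trace:
  arr=[27, 16, 7, 26, 19]
  arr=[27, 16, 7, 26, 19, 5, 8]
  arr=[27, 16, 7, 26, 19, 5, 8], value=7

Final answer: [27, 16, 7, 26, 19, 5, 8]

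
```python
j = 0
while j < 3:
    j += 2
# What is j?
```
Trace:
  j=0
  j=2
  j=4

Final answer: 4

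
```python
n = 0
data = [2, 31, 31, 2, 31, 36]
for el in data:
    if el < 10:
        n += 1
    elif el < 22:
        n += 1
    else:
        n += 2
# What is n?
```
Trace:
  n=0
  n=1, el=2
  n=3, el=31
  n=5, el=31
  n=6, el=2
  n=8, el=31
  n=10, el=36

Final answer: 10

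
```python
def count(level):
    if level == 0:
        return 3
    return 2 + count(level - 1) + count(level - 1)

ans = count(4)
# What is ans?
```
Call trace (a repeated sub-call is expanded the first time; later identical calls just restate its return value):
count(level=4)
  count(level=3)
    count(level=2)
      count(level=1)
        count(level=0)
        -> return 3
        count(level=0)
        -> return 3
      -> return 8
      count(level=1) -> return 8  (same call as traced above)
    -> return 18
    count(level=2) -> return 18  (same call as traced above)
  -> return 38
  count(level=3) -> return 38  (same call as traced above)
-> return 78

Final answer: 78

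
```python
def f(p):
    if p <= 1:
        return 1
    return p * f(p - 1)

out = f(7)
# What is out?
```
Call trace:
f(p=7)
  f(p=6)
    f(p=5)
      f(p=4)
        f(p=3)
          f(p=2)
            f(p=1)
            -> return 1
          -> return 2
        -> return 6
      -> return 24
    -> return 120
  -> return 720
-> return 5040

Final answer: 5040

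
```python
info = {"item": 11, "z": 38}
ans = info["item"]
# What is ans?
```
Trace:
  info={'item': 11, 'z': 38}
  info={'item': 11, 'z': 38}, ans=11

Final answer: 11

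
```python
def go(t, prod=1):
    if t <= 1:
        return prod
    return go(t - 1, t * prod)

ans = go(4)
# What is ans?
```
Call trace:
go(t=4, prod=1)
  go(t=3, prod=4)
    go(t=2, prod=12)
      go(t=1, prod=24)
      -> return 24
    -> return 24
  -> return 24
-> return 24

Final answer: 24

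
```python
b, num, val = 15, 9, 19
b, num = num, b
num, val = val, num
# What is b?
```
Trace:
  b=15, num=9, val=19
  b=9, num=15, val=19
  b=9, num=19, val=15

Final answer: 9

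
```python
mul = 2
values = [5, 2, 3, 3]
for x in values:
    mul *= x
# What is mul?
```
Trace:
  mul=2
  mul=10, x=5
  mul=20, x=2
  mul=60, x=3
  mul=180, x=3

Final answer: 180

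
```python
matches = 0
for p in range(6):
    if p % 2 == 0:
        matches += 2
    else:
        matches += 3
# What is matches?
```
Trace:
  matches=0
  matches=2, p=0
  matches=5, p=1
  matches=7, p=2
  matches=10, p=3
  matches=12, p=4
  matches=15, p=5

Final answer: 15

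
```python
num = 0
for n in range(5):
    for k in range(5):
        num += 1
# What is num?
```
Trace:
  num=0
  num=1, n=0, k=0
  num=2, n=0, k=1
  num=3, n=0, k=2
  num=4, n=0, k=3
  num=5, n=0, k=4
  num=6, n=1, k=0
  num=7, n=1, k=1
  num=8, n=1, k=2
  num=9, n=1, k=3
  num=10, n=1, k=4
  num=11, n=2, k=0
  num=12, n=2, k=1
  num=13, n=2, k=2
  num=14, n=2, k=3
  num=15, n=2, k=4
  num=16, n=3, k=0
  num=17, n=3, k=1
  num=18, n=3, k=2
  num=19, n=3, k=3
  num=20, n=3, k=4
  num=21, n=4, k=0
  num=22, n=4, k=1
  num=23, n=4, k=2
  num=24, n=4, k=3
  num=25, n=4, k=4

Final answer: 25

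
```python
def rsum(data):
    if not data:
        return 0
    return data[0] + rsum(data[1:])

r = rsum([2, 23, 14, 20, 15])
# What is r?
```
Call trace:
rsum(data=[2, 23, 14, 20, 15])
  rsum(data=[23, 14, 20, 15])
    rsum(data=[14, 20, 15])
      rsum(data=[20, 15])
        rsum(data=[15])
          rsum(data=[])
          -> return 0
        -> return 15
      -> return 35
    -> return 49
  -> return 72
-> return 74

Final answer: 74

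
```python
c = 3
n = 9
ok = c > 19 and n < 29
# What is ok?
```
Trace:
  c=3
  c=3, n=9
  c=3, n=9, ok=False

Final answer: False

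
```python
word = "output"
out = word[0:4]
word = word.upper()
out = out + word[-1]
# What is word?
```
Trace:
  word='output'
  word='output', out='outp'
  word='OUTPUT', out='outp'
  word='OUTPUT', out='outpT'

Final answer: 'OUTPUT'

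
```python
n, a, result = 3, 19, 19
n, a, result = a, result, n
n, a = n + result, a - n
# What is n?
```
Trace:
  n=3, a=19, result=19
  n=19, a=19, result=3
  n=22, a=0, result=3

Final answer: 22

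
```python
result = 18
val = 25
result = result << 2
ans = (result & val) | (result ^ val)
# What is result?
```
Trace:
  result=18
  result=18, val=25
  result=72, val=25
  result=72, val=25, ans=89

Final answer: 72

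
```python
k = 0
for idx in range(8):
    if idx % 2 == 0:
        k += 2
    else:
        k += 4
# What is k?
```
Trace:
  k=0
  k=2, idx=0
  k=6, idx=1
  k=8, idx=2
  k=12, idx=3
  k=14, idx=4
  k=18, idx=5
  k=20, idx=6
  k=24, idx=7

Final answer: 24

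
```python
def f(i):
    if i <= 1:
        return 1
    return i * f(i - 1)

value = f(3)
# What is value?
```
Call trace:
f(i=3)
  f(i=2)
    f(i=1)
    -> return 1
  -> return 2
-> return 6

Final answer: 6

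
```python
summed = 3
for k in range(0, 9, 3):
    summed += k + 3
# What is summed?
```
Trace:
  summed=3
  summed=6, k=0
  summed=12, k=3
  summed=21, k=6

Final answer: 21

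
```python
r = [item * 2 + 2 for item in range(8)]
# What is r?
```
Trace:
  item=0
  item=1
  item=2
  item=3
  item=4
  item=5
  item=6
  item=7
  r=[2, 4, 6, 8, 10, 12, 14, 16]

Final answer: [2, 4, 6, 8, 10, 12, 14, 16]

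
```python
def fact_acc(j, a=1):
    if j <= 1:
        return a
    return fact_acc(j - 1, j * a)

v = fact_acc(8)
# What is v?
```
Call trace:
fact_acc(j=8, a=1)
  fact_acc(j=7, a=8)
    fact_acc(j=6, a=56)
      fact_acc(j=5, a=336)
        fact_acc(j=4, a=1680)
          fact_acc(j=3, a=6720)
            fact_acc(j=2, a=20160)
              fact_acc(j=1, a=40320)
              -> return 40320
            -> return 40320
          -> return 40320
        -> return 40320
      -> return 40320
    -> return 40320
  -> return 40320
-> return 40320

Final answer: 40320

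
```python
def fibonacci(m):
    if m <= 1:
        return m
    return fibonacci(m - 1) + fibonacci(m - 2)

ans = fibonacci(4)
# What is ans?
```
Call trace (a repeated sub-call is expanded the first time; later identical calls just restate its return value):
fibonacci(m=4)
  fibonacci(m=3)
    fibonacci(m=2)
      fibonacci(m=1)
      -> return 1
      fibonacci(m=0)
      -> return 0
    -> return 1
    fibonacci(m=1)
    -> return 1
  -> return 2
  fibonacci(m=2) -> return 1  (same call as traced above)
-> return 3

Final answer: 3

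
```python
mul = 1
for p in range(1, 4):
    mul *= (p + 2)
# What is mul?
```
Trace:
  mul=1
  mul=3, p=1
  mul=12, p=2
  mul=60, p=3

Final answer: 60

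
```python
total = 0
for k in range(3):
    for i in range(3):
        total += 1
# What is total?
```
Trace:
  total=0
  total=1, k=0, i=0
  total=2, k=0, i=1
  total=3, k=0, i=2
  total=4, k=1, i=0
  total=5, k=1, i=1
  total=6, k=1, i=2
  total=7, k=2, i=0
  total=8, k=2, i=1
  total=9, k=2, i=2

Final answer: 9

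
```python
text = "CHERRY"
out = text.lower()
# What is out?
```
Trace:
  text='CHERRY'
  text='CHERRY', out='cherry'

Final answer: 'cherry'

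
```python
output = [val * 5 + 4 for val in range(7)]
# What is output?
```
Trace:
  val=0
  val=1
  val=2
  val=3
  val=4
  val=5
  val=6
  output=[4, 9, 14, 19, 24, 29, 34]

Final answer: [4, 9, 14, 19, 24, 29, 34]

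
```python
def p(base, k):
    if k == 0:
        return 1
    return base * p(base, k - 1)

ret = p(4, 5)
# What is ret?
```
Call trace:
p(base=4, k=5)
  p(base=4, k=4)
    p(base=4, k=3)
      p(base=4, k=2)
        p(base=4, k=1)
          p(base=4, k=0)
          -> return 1
        -> return 4
      -> return 16
    -> return 64
  -> return 256
-> return 1024

Final answer: 1024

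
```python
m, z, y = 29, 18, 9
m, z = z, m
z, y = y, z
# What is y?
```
Trace:
  m=29, z=18, y=9
  m=18, z=29, y=9
  m=18, z=9, y=29

Final answer: 29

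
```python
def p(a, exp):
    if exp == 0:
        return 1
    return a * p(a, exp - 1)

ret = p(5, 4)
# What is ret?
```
Call trace:
p(a=5, exp=4)
  p(a=5, exp=3)
    p(a=5, exp=2)
      p(a=5, exp=1)
        p(a=5, exp=0)
        -> return 1
      -> return 5
    -> return 25
  -> return 125
-> return 625

Final answer: 625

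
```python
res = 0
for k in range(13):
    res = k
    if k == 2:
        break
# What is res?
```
Trace:
  res=0
  res=0, k=0
  res=1, k=1
  res=2, k=2

Final answer: 2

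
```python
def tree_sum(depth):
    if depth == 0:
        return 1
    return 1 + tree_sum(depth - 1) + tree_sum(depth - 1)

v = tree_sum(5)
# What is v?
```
Call trace (a repeated sub-call is expanded the first time; later identical calls just restate its return value):
tree_sum(depth=5)
  tree_sum(depth=4)
    tree_sum(depth=3)
      tree_sum(depth=2)
        tree_sum(depth=1)
          tree_sum(depth=0)
          -> return 1
          tree_sum(depth=0)
          -> return 1
        -> return 3
        tree_sum(depth=1) -> return 3  (same call as traced above)
      -> return 7
      tree_sum(depth=2) -> return 7  (same call as traced above)
    -> return 15
    tree_sum(depth=3) -> return 15  (same call as traced above)
  -> return 31
  tree_sum(depth=4) -> return 31  (same call as traced above)
-> return 63

Final answer: 63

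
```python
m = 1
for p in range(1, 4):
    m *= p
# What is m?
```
Trace:
  m=1
  m=1, p=1
  m=2, p=2
  m=6, p=3

Final answer: 6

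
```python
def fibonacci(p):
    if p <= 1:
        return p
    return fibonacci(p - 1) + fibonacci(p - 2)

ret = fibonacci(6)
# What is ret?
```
Call trace (a repeated sub-call is expanded the first time; later identical calls just restate its return value):
fibonacci(p=6)
  fibonacci(p=5)
    fibonacci(p=4)
      fibonacci(p=3)
        fibonacci(p=2)
          fibonacci(p=1)
          -> return 1
          fibonacci(p=0)
          -> return 0
        -> return 1
        fibonacci(p=1)
        -> return 1
      -> return 2
      fibonacci(p=2) -> return 1  (same call as traced above)
    -> return 3
    fibonacci(p=3) -> return 2  (same call as traced above)
  -> return 5
  fibonacci(p=4) -> return 3  (same call as traced above)
-> return 8

Final answer: 8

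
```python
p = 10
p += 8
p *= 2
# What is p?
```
Trace:
  p=10
  p=18
  p=36

Final answer: 36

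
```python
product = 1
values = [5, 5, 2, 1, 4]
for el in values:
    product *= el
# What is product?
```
Trace:
  product=1
  product=5, el=5
  product=25, el=5
  product=50, el=2
  product=50, el=1
  product=200, el=4

Final answer: 200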